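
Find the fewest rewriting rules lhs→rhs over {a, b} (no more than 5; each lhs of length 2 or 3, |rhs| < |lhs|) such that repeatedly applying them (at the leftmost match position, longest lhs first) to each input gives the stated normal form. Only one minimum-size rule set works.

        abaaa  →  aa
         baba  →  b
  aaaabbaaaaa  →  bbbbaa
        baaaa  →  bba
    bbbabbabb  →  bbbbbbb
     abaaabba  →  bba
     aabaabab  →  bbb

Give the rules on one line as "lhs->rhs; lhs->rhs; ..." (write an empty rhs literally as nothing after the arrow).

  | abaaa => aa
  | baba => b
  | aaaabbaaaaa => babbaaaaa => bbbaaaaa => bbbbaa
  | baaaa => bba

aaa->b; aab->b; ab->b; aba->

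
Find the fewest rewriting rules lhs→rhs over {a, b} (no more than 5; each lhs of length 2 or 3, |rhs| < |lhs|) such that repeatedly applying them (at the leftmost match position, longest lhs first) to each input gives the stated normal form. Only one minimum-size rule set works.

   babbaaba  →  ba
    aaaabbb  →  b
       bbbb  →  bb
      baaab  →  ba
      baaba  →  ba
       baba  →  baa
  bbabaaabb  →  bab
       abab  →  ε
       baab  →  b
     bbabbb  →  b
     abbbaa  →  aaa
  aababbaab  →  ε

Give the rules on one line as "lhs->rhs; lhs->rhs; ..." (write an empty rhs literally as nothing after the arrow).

aab->; aba->aa; bba->; bbb->b

  | babbaaba => baaba => ba
  | aaaabbb => aabb => b
  | bbbb => bb
  | baaab => ba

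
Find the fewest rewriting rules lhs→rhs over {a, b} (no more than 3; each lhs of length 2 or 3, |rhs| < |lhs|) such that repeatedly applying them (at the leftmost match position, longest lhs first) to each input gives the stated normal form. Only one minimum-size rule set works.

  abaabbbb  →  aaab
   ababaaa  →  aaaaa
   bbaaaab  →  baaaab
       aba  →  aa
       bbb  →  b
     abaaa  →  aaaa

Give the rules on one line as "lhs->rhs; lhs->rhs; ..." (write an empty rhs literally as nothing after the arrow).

  | abaabbbb => aaabbbb => aaabbb => aaabb => aaab
  | ababaaa => aabaaa => aaaaa
  | bbaaaab => baaaab
  | aba => aa

aba->aa; bb->b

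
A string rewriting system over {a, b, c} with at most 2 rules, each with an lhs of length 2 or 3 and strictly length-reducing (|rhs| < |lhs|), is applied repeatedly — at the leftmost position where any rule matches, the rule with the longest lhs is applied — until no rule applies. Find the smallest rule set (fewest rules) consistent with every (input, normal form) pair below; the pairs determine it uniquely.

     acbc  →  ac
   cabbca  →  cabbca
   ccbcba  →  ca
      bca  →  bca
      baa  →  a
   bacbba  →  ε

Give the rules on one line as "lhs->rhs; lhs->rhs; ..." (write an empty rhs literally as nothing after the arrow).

  | acbc => ac
  | cabbca
  | ccbcba => ccba => ca
  | bca

ba->; cb->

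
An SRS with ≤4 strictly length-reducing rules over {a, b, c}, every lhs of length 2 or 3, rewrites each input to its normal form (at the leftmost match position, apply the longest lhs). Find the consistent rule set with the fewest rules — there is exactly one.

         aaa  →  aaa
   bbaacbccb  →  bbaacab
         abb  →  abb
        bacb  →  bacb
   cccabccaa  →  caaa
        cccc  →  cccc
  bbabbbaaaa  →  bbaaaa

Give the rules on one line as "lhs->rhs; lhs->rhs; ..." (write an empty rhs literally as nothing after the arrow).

  | aaa
  | bbaacbccb => bbaacab
  | abb
  | bacb

bbb->cc; bcc->a; cca->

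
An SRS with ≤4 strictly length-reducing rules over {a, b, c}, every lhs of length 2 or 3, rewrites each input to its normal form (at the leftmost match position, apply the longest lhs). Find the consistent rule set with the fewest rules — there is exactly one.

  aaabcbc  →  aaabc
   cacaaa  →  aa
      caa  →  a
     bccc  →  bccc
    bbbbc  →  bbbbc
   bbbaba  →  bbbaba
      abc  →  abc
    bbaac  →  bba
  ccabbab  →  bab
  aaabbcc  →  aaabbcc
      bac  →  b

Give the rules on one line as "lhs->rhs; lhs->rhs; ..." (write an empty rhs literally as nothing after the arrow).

  | aaabcbc => aaabc
  | cacaaa => caaa => aa
  | caa => a
  | bccc

ac->; ca->; cb->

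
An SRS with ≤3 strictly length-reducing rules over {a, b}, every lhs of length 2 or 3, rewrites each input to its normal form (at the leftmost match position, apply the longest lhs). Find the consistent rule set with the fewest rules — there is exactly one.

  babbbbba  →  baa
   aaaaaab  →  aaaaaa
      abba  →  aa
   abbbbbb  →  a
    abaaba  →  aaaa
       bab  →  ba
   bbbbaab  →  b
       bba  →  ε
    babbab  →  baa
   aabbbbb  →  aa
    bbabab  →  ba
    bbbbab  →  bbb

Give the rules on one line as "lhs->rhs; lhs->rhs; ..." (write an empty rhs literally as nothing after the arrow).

  | babbbbba => babbbba => babbba => babba => baba => baa
  | aaaaaab => aaaaaa
  | abba => aba => aa
  | abbbbbb => abbbbb => abbbb => abbb => abb => ab => a

ab->a; bba->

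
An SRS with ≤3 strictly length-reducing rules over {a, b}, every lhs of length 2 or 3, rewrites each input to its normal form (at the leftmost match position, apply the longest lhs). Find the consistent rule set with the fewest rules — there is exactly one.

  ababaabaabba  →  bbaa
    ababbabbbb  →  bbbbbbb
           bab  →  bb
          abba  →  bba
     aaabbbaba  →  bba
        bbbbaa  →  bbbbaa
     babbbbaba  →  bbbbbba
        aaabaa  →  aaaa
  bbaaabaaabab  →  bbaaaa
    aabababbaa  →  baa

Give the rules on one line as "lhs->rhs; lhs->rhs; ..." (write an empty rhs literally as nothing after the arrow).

aab->a; ab->b

  | ababaabaabba => babaabaabba => bbaabaabba => bbaaabba => bbaaba => bbaa
  | ababbabbbb => babbabbbb => bbbabbbb => bbbbbbb
  | bab => bb
  | abba => bba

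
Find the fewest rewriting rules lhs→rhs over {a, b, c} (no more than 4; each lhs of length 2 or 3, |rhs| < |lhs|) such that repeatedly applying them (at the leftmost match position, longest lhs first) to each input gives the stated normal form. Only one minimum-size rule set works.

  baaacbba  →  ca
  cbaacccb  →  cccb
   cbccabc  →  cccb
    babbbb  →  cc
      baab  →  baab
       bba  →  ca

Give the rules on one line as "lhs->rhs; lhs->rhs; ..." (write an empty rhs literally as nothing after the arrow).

  | baaacbba => baabbba => baacba => babba => baca => bba => ca
  | cbaacccb => cbabccb => cbaccb => cbbcb => cccb
  | cbccabc => cccabc => cccac => cccb
  | babbbb => bacbb => bbbb => cbb => cc

ac->b; bb->c; bc->c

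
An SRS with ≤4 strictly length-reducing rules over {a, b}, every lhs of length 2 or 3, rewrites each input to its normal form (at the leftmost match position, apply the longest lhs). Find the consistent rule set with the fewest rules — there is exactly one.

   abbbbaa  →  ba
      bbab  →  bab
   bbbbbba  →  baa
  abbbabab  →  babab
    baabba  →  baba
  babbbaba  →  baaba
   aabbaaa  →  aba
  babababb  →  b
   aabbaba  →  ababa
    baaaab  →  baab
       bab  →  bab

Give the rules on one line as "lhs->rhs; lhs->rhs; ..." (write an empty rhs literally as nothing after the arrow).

  | abbbbaa => bbbaa => baaa => ba
  | bbab => bab
  | bbbbbba => babbba => bbba => baa
  | abbbabab => bbabab => babab

aaa->a; abb->b; bb->b; bbb->ba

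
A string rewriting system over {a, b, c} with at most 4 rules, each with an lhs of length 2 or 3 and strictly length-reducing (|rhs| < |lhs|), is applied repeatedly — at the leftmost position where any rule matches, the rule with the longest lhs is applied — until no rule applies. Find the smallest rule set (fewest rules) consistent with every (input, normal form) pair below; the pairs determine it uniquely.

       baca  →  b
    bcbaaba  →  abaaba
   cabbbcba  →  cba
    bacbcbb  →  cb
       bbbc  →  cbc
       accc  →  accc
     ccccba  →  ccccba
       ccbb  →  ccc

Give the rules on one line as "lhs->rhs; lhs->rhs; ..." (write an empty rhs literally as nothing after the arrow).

  | baca => b
  | bcbaaba => abaaba
  | cabbbcba => cacbcba => cacaba => cba
  | bacbcbb => bacabb => bbb => cb

aca->; bb->c; bcb->ab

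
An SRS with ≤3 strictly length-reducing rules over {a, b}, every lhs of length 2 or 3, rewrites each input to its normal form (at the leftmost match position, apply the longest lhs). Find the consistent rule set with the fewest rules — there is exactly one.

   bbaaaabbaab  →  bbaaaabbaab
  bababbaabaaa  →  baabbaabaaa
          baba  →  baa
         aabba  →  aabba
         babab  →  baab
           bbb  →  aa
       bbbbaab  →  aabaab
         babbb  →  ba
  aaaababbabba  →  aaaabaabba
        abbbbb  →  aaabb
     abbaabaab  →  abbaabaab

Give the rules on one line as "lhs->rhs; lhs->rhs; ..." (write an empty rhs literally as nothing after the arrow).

  | bbaaaabbaab
  | bababbaabaaa => baabbaabaaa
  | baba => baa
  | aabba

bab->ba; bbb->aa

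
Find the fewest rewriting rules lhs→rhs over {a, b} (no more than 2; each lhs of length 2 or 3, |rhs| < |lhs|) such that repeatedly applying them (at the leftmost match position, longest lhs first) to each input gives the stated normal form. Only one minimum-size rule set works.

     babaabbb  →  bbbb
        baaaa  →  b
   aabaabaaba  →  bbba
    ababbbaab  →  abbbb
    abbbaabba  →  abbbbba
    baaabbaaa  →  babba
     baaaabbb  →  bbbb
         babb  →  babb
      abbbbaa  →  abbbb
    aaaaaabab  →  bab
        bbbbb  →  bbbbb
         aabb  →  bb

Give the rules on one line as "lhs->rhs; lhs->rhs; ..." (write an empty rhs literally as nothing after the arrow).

aa->; aba->a

  | babaabbb => baabbb => bbbb
  | baaaa => baa => b
  | aabaabaaba => baabaaba => bbaaba => bbba
  | ababbbaab => abbbaab => abbbb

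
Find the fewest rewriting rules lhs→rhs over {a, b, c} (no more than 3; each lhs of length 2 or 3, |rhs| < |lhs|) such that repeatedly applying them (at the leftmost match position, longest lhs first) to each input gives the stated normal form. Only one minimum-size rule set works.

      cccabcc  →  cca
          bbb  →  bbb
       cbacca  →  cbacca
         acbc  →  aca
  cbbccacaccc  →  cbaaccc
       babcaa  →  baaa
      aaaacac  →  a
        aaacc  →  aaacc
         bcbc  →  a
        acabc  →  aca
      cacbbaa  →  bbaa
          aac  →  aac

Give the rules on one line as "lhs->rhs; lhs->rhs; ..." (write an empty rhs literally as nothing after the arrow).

  | cccabcc => cccbcc => cccac => ccbc => cca
  | bbb
  | cbacca
  | acbc => aca

ab->b; bc->a; cac->bc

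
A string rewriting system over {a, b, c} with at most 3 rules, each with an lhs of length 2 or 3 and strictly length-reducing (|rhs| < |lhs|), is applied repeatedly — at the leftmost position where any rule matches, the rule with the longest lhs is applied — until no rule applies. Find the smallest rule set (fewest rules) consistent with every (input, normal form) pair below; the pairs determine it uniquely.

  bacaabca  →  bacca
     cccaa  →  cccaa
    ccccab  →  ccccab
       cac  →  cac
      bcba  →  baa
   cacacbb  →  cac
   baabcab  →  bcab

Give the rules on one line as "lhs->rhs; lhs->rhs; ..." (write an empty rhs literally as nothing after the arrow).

  | bacaabca => bacca
  | cccaa
  | ccccab
  | cac

aab->; cb->a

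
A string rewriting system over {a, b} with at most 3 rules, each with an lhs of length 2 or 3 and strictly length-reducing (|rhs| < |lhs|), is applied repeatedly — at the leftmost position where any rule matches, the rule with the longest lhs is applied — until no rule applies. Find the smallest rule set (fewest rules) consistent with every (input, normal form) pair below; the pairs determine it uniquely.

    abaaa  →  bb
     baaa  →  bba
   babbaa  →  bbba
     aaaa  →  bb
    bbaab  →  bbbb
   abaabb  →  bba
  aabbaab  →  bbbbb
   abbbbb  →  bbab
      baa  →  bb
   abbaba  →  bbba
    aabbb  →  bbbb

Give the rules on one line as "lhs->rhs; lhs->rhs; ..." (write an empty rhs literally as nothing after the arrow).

  | abaaa => abba => baa => bb
  | baaa => bba
  | babbaa => bbaaa => bbba
  | aaaa => baa => bb

aa->b; abb->ba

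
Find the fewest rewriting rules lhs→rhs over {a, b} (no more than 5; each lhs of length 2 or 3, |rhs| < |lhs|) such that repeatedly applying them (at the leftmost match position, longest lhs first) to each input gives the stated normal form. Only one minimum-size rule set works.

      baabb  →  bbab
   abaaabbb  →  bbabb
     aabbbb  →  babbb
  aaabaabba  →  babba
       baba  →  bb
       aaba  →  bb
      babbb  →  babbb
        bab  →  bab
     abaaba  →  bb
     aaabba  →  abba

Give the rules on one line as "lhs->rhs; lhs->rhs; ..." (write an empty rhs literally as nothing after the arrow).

aa->b; aaa->a; aab->ba; aba->b

  | baabb => bbab
  | abaaabbb => baabbb => bbabb
  | aabbbb => babbb
  | aaabaabba => abaabba => babba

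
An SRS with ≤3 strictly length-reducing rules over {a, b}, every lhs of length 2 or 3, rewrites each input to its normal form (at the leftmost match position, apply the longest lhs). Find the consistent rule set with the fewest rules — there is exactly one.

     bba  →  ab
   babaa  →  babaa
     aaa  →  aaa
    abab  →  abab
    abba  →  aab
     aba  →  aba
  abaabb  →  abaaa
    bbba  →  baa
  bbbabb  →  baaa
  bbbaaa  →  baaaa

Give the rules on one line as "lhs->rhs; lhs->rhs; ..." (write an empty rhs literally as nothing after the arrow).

  | bba => ab
  | babaa
  | aaa
  | abab

bb->a; bba->ab; bbb->ba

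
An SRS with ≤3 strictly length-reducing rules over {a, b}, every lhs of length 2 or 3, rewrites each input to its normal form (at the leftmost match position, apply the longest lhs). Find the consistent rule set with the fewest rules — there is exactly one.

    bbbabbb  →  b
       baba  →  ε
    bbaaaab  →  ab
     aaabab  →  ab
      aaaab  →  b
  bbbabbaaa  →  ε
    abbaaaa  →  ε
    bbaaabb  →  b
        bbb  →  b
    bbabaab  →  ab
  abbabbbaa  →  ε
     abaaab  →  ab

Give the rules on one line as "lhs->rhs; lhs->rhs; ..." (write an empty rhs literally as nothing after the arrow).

  | bbbabbb => bbabbb => babbb => bbb => bb => b
  | baba => ba => ε
  | bbaaaab => baaaab => aaab => ab
  | aaabab => abab => ab

aa->; ba->; bb->b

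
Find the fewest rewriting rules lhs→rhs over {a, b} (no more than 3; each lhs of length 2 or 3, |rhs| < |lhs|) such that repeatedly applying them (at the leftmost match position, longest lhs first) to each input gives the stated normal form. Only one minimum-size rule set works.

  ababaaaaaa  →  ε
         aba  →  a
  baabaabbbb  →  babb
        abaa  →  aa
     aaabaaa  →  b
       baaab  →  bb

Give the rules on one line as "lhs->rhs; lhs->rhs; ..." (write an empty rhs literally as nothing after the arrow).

aaa->; aba->a; bbb->ba

  | ababaaaaaa => abaaaaaa => aaaaaa => aaa => ε
  | aba => a
  | baabaabbbb => baaabbbb => bbbbb => babb
  | abaa => aa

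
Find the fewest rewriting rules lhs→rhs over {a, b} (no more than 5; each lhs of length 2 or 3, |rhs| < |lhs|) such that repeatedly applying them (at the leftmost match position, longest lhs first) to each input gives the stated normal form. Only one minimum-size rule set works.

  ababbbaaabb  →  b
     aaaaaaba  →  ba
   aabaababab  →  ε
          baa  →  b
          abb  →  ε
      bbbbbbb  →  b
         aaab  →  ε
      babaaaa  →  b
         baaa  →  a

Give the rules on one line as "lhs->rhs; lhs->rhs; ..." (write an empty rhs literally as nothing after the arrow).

aa->; aaa->ba; ab->b; bb->

  | ababbbaaabb => babbbaaabb => bbbbaaabb => bbaaabb => aaabb => babb => bbb => b
  | aaaaaaba => baaaaba => bbaaba => aaba => ba
  | aabaababab => baababab => bbabab => abab => bab => bb => ε
  | baa => b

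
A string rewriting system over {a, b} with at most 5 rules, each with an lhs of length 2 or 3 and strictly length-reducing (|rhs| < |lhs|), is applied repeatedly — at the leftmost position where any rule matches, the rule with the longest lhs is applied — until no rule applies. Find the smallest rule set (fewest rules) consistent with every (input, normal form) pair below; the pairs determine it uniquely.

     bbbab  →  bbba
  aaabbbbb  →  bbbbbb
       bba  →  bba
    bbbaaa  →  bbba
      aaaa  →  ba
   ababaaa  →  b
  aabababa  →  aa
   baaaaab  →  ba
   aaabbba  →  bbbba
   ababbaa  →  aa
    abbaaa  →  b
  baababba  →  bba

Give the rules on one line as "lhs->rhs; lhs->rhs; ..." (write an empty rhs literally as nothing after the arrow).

aaa->b; ab->a; aba->a; baa->b

  | bbbab => bbba
  | aaabbbbb => bbbbbb
  | bba
  | bbbaaa => bbba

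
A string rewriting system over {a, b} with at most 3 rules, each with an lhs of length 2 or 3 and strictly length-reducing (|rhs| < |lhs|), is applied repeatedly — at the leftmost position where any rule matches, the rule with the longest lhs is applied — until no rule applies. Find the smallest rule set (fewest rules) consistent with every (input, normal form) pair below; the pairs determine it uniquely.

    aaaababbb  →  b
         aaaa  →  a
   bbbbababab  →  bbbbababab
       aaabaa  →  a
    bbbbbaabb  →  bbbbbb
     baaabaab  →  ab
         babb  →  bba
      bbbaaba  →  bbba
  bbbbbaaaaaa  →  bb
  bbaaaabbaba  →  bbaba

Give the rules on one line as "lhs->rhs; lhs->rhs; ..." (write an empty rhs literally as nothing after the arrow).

aa->a; abb->ba; baa->

  | aaaababbb => aaababbb => aababbb => ababbb => abbab => baab => b
  | aaaa => aaa => aa => a
  | bbbbababab
  | aaabaa => aabaa => abaa => a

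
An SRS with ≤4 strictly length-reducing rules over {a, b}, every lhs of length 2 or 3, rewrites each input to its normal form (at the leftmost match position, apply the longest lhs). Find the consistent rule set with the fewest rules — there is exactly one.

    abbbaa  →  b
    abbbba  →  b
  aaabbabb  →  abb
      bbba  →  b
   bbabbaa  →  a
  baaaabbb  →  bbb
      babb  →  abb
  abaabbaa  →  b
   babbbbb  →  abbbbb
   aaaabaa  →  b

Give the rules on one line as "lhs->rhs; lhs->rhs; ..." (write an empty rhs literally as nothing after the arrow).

aa->b; aab->b; ba->a; bba->aa

  | abbbaa => abaaa => aaaa => baa => aa => b
  | abbbba => abbaa => aaaa => baa => aa => b
  | aaabbabb => babbabb => abbabb => aaabb => babb => abb
  | bbba => baa => aa => b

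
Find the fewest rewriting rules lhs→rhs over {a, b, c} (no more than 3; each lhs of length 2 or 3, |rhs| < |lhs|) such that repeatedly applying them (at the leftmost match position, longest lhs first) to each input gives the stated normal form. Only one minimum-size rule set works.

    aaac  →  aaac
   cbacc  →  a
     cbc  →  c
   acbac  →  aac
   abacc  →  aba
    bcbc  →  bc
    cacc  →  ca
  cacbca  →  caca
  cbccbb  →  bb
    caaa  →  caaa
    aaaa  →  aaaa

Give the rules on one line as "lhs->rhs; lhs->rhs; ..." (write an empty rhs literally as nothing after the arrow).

  | aaac
  | cbacc => acc => a
  | cbc => c
  | acbac => aac

cb->; cc->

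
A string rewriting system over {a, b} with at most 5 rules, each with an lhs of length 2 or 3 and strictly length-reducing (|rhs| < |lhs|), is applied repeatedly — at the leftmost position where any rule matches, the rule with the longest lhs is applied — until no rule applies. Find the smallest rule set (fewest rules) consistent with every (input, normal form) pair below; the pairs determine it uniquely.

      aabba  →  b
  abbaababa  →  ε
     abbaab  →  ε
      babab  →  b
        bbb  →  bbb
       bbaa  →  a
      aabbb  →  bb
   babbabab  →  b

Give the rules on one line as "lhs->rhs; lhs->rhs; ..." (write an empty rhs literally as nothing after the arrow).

aab->; aba->; ba->b; bba->

  | aabba => ba => b
  | abbaababa => aababa => aba => ε
  | abbaab => aab => ε
  | babab => bbab => b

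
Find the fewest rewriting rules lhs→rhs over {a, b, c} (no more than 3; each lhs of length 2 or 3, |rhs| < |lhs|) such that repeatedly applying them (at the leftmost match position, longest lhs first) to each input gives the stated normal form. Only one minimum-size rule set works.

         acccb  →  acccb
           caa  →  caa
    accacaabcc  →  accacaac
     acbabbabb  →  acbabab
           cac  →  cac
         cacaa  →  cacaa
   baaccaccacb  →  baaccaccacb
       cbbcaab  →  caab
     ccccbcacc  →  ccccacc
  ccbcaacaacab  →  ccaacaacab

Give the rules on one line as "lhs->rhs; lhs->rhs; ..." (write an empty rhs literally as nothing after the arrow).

  | acccb
  | caa
  | accacaabcc => accacaac
  | acbabbabb => acbababb => acbabab

bb->b; bc->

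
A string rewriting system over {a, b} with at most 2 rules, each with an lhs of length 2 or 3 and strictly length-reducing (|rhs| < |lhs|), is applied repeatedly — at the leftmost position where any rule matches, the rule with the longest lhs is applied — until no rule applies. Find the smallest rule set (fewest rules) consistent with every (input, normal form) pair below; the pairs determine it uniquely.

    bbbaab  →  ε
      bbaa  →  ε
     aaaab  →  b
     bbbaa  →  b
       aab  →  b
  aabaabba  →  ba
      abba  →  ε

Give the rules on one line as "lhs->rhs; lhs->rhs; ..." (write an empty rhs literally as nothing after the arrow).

aa->; bb->

  | bbbaab => baab => bb => ε
  | bbaa => aa => ε
  | aaaab => aab => b
  | bbbaa => baa => b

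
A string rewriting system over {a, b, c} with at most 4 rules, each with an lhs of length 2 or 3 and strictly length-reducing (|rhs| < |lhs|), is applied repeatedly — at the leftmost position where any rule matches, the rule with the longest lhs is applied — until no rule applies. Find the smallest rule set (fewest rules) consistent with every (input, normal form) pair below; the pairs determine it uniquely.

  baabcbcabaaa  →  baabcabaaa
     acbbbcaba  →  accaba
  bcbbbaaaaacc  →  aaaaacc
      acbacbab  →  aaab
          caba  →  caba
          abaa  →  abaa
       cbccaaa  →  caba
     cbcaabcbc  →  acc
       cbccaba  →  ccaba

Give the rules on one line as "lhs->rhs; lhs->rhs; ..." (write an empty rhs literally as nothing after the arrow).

  | baabcbcabaaa => baabcabaaa
  | acbbbcaba => abbcaba => accaba
  | bcbbbaaaaacc => bbbaaaaacc => cbaaaaacc => aaaaacc
  | acbacbab => aacbab => aaab

bb->c; caa->ab; cb->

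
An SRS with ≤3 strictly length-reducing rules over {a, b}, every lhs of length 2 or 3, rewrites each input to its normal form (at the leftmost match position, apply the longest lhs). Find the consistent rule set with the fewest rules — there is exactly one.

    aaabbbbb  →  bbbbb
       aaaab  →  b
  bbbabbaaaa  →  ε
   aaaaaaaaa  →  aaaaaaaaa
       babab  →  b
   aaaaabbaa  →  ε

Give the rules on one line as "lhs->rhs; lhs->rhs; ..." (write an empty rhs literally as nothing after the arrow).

ab->b; ba->

  | aaabbbbb => aabbbbb => abbbbb => bbbbb
  | aaaab => aaab => aab => ab => b
  | bbbabbaaaa => bbbbaaaa => bbbaaa => bbaa => ba => ε
  | aaaaaaaaa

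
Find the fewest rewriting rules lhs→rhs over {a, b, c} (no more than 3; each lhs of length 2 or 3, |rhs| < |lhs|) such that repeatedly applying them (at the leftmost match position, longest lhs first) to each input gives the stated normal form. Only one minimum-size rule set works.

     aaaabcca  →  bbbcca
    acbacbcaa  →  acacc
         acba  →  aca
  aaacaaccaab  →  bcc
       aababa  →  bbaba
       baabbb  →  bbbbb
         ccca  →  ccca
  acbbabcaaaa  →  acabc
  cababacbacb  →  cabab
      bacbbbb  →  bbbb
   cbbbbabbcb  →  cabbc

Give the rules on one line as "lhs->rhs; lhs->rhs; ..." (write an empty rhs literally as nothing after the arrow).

aa->b; bac->; cb->c

  | aaaabcca => baabcca => bbbcca
  | acbacbcaa => acacbcaa => acaccaa => acaccb => acacc
  | acba => aca
  | aaacaaccaab => bacaaccaab => aaccaab => bccaab => bccbb => bccb => bcc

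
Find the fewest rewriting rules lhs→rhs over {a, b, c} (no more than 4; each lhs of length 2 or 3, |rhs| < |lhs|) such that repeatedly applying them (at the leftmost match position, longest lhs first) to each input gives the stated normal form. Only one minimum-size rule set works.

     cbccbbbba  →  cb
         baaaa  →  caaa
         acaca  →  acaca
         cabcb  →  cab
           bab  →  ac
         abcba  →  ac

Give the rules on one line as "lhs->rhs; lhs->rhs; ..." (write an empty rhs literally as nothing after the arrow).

ba->c; bab->ac; bc->; ccb->c

  | cbccbbbba => ccbbbba => cbbba => cbbc => cb
  | baaaa => caaa
  | acaca
  | cabcb => cab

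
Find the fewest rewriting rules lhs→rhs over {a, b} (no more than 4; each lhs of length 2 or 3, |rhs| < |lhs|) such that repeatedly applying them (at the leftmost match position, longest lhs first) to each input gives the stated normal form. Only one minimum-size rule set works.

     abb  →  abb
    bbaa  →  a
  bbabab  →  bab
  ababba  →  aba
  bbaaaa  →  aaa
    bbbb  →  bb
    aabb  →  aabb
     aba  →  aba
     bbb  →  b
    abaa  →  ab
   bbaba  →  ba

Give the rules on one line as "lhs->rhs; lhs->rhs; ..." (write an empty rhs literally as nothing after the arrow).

baa->b; bba->; bbb->b

  | abb
  | bbaa => a
  | bbabab => bab
  | ababba => aba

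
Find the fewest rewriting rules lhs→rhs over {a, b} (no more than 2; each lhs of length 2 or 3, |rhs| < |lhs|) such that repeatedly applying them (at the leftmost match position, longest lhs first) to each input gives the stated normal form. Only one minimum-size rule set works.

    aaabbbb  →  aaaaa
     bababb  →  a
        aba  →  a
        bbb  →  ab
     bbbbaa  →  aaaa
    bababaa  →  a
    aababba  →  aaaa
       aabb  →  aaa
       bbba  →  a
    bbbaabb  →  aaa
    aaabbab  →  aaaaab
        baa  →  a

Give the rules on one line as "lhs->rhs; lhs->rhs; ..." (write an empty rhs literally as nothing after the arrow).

ba->; bb->a

  | aaabbbb => aaaabb => aaaaa
  | bababb => babb => bb => a
  | aba => a
  | bbb => ab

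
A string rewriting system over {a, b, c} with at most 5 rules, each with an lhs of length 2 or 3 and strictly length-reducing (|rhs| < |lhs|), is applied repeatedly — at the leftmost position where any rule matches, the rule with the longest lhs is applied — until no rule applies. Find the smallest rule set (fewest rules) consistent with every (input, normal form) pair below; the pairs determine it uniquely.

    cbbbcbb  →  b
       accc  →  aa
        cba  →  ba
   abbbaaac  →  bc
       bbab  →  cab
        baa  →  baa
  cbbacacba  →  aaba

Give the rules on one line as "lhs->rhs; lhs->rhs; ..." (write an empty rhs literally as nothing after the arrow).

ac->c; bb->c; cb->b; ccc->aa

  | cbbbcbb => bbbcbb => cbcbb => bcbb => bbb => cb => b
  | accc => ccc => aa
  | cba => ba
  | abbbaaac => acbaaac => cbaaac => baaac => baac => bac => bc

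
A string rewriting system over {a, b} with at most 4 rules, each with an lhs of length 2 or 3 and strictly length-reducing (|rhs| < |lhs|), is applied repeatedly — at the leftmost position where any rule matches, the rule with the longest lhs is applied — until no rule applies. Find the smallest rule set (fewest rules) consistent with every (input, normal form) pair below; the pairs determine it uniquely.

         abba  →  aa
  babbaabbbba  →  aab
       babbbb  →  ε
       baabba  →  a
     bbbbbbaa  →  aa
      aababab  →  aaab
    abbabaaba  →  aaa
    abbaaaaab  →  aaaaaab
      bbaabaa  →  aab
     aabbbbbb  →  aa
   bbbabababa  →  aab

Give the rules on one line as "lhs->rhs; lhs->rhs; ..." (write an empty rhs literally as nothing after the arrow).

  | abba => aa
  | babbaabbbba => bbbaabbbba => aabbbba => aaba => aab
  | babbbb => bbbbb => bb => ε
  | baabba => babba => bbba => a

ba->b; bb->; bbb->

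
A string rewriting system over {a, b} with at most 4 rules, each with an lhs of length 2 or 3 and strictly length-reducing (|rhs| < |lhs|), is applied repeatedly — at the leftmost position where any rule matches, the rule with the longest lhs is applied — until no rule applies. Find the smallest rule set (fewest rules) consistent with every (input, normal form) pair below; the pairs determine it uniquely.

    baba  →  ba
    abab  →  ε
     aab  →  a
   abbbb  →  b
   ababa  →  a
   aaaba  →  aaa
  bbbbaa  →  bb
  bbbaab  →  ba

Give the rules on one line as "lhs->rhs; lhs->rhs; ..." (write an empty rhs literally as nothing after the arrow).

  | baba => ba
  | abab => ab => ε
  | aab => a
  | abbbb => bbb => b

ab->; bba->bb; bbb->b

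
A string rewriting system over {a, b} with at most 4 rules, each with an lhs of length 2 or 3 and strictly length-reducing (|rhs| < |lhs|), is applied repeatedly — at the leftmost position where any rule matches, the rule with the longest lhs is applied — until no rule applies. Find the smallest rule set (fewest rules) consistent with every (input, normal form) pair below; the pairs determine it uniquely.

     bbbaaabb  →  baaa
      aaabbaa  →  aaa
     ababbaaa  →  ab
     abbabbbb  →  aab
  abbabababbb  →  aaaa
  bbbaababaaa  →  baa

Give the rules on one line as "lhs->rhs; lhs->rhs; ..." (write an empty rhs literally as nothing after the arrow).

aba->bb; bb->; bba->ab

  | bbbaaabb => baaabb => baaa
  | aaabbaa => aaaaba => aaabb => aaa
  | ababbaaa => bbbbaaa => bbaaa => abaa => bba => ab
  | abbabbbb => aabbbbb => aabbb => aab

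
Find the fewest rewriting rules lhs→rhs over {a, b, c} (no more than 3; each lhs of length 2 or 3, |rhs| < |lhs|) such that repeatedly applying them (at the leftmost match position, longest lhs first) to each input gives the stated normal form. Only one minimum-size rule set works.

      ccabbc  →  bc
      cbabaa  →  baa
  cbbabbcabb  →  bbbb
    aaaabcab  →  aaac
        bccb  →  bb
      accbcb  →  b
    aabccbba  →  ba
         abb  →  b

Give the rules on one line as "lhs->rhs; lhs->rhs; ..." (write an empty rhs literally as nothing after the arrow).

ab->; cb->b

  | ccabbc => ccbc => cbc => bc
  | cbabaa => babaa => baa
  | cbbabbcabb => bbabbcabb => bbbcabb => bbbcb => bbbb
  | aaaabcab => aaacab => aaac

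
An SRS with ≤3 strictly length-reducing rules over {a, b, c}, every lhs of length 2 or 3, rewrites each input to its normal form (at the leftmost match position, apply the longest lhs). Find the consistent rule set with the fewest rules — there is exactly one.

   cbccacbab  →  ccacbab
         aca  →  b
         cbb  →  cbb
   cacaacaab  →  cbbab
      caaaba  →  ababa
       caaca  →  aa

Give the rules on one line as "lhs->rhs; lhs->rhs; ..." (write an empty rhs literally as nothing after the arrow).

  | cbccacbab => ccacbab
  | aca => b
  | cbb
  | cacaacaab => cbacaab => cbbab

aca->b; bc->; caa->ab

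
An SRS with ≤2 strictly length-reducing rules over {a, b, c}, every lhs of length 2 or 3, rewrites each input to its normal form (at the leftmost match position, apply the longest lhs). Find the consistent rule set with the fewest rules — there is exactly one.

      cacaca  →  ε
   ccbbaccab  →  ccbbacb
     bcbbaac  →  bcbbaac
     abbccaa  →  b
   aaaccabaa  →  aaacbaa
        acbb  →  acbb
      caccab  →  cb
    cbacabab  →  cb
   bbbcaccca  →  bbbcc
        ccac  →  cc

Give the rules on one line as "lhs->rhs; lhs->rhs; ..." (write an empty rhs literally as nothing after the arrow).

  | cacaca => caca => ca => ε
  | ccbbaccab => ccbbacb
  | bcbbaac
  | abbccaa => bccaa => bca => b

ab->; ca->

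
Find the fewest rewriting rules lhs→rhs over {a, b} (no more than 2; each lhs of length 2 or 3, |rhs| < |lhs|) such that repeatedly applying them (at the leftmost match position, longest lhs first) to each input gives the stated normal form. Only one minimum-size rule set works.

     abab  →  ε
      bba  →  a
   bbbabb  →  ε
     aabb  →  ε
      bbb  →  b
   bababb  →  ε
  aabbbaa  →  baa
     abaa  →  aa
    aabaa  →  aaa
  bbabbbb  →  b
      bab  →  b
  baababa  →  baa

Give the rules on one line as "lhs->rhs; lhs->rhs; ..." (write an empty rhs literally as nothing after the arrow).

  | abab => ab => ε
  | bba => a
  | bbbabb => babb => bb => ε
  | aabb => ab => ε

ab->; bb->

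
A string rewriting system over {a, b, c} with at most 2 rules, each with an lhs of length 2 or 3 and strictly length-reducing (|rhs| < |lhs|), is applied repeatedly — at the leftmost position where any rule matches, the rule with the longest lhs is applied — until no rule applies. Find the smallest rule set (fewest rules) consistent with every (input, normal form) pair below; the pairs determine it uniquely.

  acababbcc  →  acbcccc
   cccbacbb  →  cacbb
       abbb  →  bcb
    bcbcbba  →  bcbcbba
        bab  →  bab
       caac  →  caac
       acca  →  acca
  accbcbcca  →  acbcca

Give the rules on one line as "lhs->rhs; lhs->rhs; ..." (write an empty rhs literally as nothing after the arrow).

abb->bc; ccb->

  | acababbcc => acabbccc => acbcccc
  | cccbacbb => cacbb
  | abbb => bcb
  | bcbcbba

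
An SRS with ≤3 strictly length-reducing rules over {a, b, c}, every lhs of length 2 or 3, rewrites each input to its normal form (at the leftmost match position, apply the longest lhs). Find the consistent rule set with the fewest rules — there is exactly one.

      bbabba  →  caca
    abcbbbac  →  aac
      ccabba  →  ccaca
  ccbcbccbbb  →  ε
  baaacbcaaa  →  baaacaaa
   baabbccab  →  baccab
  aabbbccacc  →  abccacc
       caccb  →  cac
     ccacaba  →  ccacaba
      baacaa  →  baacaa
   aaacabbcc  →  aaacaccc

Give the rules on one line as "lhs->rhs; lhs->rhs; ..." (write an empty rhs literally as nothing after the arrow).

aab->ac; bb->c; cb->

  | bbabba => cabba => caca
  | abcbbbac => abbbac => acbac => aac
  | ccabba => ccaca
  | ccbcbccbbb => ccbccbbb => cccbbb => ccbb => cb => ε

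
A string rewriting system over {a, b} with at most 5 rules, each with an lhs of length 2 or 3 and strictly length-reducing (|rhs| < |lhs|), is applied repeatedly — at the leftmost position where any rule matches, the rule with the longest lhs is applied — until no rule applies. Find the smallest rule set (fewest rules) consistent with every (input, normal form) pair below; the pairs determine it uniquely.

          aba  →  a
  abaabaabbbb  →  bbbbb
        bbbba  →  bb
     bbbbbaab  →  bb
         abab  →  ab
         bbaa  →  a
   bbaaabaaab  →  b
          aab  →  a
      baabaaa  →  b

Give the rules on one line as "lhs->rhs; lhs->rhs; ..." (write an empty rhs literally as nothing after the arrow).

aaa->b; aab->a; ba->; bba->

  | aba => a
  | abaabaabbbb => aabaabbbb => aaabbbb => bbbbb
  | bbbba => bb
  | bbbbbaab => bbbab => bb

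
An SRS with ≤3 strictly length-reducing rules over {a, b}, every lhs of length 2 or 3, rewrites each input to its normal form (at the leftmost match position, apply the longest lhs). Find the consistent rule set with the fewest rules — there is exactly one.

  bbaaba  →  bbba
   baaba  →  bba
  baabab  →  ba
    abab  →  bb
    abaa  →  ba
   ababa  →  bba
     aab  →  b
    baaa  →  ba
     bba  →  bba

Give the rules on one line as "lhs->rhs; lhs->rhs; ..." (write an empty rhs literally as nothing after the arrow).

  | bbaaba => bbba
  | baaba => bba
  | baabab => bbab => ba
  | abab => bb

aa->; aba->b; bab->a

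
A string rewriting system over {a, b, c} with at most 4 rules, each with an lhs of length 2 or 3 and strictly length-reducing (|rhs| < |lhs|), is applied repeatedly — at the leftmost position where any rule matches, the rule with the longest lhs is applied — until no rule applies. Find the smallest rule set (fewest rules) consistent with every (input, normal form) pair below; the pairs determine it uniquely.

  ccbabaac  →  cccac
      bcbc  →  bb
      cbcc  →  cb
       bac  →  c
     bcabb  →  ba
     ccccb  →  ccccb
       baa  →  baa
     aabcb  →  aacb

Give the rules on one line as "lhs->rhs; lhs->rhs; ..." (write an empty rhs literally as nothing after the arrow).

ab->a; aba->ac; bac->c; bc->b

  | ccbabaac => ccbacac => cccac
  | bcbc => bbc => bb
  | cbcc => cbc => cb
  | bac => c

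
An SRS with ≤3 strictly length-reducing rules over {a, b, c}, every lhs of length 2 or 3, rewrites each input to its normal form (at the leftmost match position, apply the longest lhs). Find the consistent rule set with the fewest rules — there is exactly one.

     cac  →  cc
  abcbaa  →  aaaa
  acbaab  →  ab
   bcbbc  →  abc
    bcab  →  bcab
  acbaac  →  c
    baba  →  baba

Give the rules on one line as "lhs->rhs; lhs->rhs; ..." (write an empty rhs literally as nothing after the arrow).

  | cac => cc
  | abcbaa => aaaa
  | acbaab => cbaab => ab
  | bcbbc => abc

ac->c; bcb->a; cba->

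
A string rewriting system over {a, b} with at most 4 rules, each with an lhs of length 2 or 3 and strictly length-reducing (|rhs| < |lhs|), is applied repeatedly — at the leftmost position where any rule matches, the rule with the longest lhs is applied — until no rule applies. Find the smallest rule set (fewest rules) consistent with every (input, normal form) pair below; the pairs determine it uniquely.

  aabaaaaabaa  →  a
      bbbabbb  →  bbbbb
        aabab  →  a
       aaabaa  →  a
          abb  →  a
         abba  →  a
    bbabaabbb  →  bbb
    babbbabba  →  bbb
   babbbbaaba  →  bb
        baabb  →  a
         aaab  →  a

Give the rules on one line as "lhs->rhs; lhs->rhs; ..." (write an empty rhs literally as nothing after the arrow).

aa->a; ab->a; ba->

  | aabaaaaabaa => abaaaaabaa => aaaaaabaa => aaaaabaa => aaaabaa => aaabaa => aabaa => abaa => aaa => aa => a
  | bbbabbb => bbbbb
  | aabab => abab => aab => ab => a
  | aaabaa => aabaa => abaa => aaa => aa => a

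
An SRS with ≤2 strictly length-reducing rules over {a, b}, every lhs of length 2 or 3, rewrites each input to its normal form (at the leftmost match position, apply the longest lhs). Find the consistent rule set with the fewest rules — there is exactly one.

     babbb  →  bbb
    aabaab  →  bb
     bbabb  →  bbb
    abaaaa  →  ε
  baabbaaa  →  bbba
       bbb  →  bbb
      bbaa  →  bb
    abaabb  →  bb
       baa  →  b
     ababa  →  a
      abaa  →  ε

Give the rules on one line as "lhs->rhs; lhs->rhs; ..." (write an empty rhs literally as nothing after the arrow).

  | babbb => bbb
  | aabaab => baab => bb
  | bbabb => bbb
  | abaaaa => aaaa => aa => ε

aa->; ab->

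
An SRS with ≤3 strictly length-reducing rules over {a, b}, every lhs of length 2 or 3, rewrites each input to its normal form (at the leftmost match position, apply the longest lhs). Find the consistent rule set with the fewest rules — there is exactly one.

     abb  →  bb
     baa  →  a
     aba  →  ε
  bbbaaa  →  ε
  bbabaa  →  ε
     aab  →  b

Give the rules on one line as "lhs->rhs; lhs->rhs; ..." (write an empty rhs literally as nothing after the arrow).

  | abb => bb
  | baa => a
  | aba => ba => ε
  | bbbaaa => bbaa => ba => ε

ab->b; ba->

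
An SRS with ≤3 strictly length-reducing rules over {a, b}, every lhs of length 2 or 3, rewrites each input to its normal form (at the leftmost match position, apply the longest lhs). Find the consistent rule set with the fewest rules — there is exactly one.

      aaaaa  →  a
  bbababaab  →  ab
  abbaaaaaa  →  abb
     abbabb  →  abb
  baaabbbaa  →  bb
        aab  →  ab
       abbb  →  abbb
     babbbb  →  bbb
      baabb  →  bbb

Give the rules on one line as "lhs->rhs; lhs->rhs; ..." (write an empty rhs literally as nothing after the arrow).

aa->a; baa->b; bab->

  | aaaaa => aaaa => aaa => aa => a
  | bbababaab => babaab => aab => ab
  | abbaaaaaa => abbaaaa => abbaa => abb
  | abbabb => abb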